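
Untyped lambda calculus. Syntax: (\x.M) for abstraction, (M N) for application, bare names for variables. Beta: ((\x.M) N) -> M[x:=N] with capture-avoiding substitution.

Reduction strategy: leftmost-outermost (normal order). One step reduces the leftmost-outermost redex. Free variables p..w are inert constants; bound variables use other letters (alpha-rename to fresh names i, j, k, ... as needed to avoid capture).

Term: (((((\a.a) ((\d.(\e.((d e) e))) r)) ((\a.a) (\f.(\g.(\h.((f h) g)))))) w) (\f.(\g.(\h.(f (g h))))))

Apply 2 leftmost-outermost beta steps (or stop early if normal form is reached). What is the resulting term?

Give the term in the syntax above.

Answer: ((((\e.((r e) e)) ((\a.a) (\f.(\g.(\h.((f h) g)))))) w) (\f.(\g.(\h.(f (g h))))))

Derivation:
Step 0: (((((\a.a) ((\d.(\e.((d e) e))) r)) ((\a.a) (\f.(\g.(\h.((f h) g)))))) w) (\f.(\g.(\h.(f (g h))))))
Step 1: (((((\d.(\e.((d e) e))) r) ((\a.a) (\f.(\g.(\h.((f h) g)))))) w) (\f.(\g.(\h.(f (g h))))))
Step 2: ((((\e.((r e) e)) ((\a.a) (\f.(\g.(\h.((f h) g)))))) w) (\f.(\g.(\h.(f (g h))))))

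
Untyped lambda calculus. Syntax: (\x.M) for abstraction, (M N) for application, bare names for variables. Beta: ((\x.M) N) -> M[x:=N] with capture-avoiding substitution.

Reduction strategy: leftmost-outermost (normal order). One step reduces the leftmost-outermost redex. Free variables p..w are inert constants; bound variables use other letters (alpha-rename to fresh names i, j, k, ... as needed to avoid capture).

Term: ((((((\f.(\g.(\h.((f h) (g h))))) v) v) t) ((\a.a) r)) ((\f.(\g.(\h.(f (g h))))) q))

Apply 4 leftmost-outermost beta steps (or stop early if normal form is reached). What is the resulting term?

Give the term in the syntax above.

Step 0: ((((((\f.(\g.(\h.((f h) (g h))))) v) v) t) ((\a.a) r)) ((\f.(\g.(\h.(f (g h))))) q))
Step 1: (((((\g.(\h.((v h) (g h)))) v) t) ((\a.a) r)) ((\f.(\g.(\h.(f (g h))))) q))
Step 2: ((((\h.((v h) (v h))) t) ((\a.a) r)) ((\f.(\g.(\h.(f (g h))))) q))
Step 3: ((((v t) (v t)) ((\a.a) r)) ((\f.(\g.(\h.(f (g h))))) q))
Step 4: ((((v t) (v t)) r) ((\f.(\g.(\h.(f (g h))))) q))

Answer: ((((v t) (v t)) r) ((\f.(\g.(\h.(f (g h))))) q))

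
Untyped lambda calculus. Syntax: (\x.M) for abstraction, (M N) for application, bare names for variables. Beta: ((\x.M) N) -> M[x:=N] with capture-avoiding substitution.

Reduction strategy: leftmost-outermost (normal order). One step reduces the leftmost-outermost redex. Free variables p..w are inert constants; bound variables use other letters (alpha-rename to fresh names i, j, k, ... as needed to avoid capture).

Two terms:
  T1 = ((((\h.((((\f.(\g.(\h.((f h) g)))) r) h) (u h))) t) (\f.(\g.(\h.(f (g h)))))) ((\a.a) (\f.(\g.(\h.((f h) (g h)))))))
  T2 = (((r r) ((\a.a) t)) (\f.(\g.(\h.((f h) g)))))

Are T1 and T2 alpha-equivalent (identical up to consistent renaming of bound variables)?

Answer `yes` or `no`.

Term 1: ((((\h.((((\f.(\g.(\h.((f h) g)))) r) h) (u h))) t) (\f.(\g.(\h.(f (g h)))))) ((\a.a) (\f.(\g.(\h.((f h) (g h)))))))
Term 2: (((r r) ((\a.a) t)) (\f.(\g.(\h.((f h) g)))))
Alpha-equivalence: compare structure up to binder renaming.
Result: False

Answer: no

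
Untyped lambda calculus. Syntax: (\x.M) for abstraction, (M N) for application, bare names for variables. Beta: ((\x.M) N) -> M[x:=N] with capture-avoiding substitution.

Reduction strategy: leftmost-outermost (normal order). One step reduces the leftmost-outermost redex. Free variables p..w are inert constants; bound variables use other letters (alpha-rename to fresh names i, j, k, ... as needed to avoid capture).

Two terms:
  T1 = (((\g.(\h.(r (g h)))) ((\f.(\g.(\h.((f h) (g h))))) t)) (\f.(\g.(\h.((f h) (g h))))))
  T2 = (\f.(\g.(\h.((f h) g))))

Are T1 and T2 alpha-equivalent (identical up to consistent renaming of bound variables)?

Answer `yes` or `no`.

Answer: no

Derivation:
Term 1: (((\g.(\h.(r (g h)))) ((\f.(\g.(\h.((f h) (g h))))) t)) (\f.(\g.(\h.((f h) (g h))))))
Term 2: (\f.(\g.(\h.((f h) g))))
Alpha-equivalence: compare structure up to binder renaming.
Result: False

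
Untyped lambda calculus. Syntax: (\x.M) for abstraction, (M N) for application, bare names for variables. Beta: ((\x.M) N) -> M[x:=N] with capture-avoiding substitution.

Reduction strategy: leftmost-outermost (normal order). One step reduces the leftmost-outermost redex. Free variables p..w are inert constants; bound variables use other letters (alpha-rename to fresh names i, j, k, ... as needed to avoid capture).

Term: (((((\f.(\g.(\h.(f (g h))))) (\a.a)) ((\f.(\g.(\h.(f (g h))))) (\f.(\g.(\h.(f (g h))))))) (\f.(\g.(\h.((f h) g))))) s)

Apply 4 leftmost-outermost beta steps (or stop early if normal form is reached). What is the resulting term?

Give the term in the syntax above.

Step 0: (((((\f.(\g.(\h.(f (g h))))) (\a.a)) ((\f.(\g.(\h.(f (g h))))) (\f.(\g.(\h.(f (g h))))))) (\f.(\g.(\h.((f h) g))))) s)
Step 1: ((((\g.(\h.((\a.a) (g h)))) ((\f.(\g.(\h.(f (g h))))) (\f.(\g.(\h.(f (g h))))))) (\f.(\g.(\h.((f h) g))))) s)
Step 2: (((\h.((\a.a) (((\f.(\g.(\h.(f (g h))))) (\f.(\g.(\h.(f (g h)))))) h))) (\f.(\g.(\h.((f h) g))))) s)
Step 3: (((\a.a) (((\f.(\g.(\h.(f (g h))))) (\f.(\g.(\h.(f (g h)))))) (\f.(\g.(\h.((f h) g)))))) s)
Step 4: ((((\f.(\g.(\h.(f (g h))))) (\f.(\g.(\h.(f (g h)))))) (\f.(\g.(\h.((f h) g))))) s)

Answer: ((((\f.(\g.(\h.(f (g h))))) (\f.(\g.(\h.(f (g h)))))) (\f.(\g.(\h.((f h) g))))) s)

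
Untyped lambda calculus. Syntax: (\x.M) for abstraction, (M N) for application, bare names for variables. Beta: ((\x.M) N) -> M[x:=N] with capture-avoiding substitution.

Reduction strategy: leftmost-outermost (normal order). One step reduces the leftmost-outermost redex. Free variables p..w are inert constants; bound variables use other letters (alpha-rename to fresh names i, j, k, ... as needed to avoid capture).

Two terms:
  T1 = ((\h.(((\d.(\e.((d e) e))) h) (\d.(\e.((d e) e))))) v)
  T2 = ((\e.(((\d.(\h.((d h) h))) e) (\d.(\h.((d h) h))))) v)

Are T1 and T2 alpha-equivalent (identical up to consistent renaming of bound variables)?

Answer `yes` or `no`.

Term 1: ((\h.(((\d.(\e.((d e) e))) h) (\d.(\e.((d e) e))))) v)
Term 2: ((\e.(((\d.(\h.((d h) h))) e) (\d.(\h.((d h) h))))) v)
Alpha-equivalence: compare structure up to binder renaming.
Result: True

Answer: yes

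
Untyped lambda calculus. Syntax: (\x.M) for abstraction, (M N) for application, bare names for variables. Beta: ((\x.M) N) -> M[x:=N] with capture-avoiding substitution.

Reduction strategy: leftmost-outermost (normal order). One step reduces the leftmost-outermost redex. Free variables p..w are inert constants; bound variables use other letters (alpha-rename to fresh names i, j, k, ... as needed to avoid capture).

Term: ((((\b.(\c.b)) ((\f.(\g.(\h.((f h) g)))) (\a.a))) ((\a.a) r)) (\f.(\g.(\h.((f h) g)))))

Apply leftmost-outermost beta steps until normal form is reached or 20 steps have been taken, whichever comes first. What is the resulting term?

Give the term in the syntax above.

Step 0: ((((\b.(\c.b)) ((\f.(\g.(\h.((f h) g)))) (\a.a))) ((\a.a) r)) (\f.(\g.(\h.((f h) g)))))
Step 1: (((\c.((\f.(\g.(\h.((f h) g)))) (\a.a))) ((\a.a) r)) (\f.(\g.(\h.((f h) g)))))
Step 2: (((\f.(\g.(\h.((f h) g)))) (\a.a)) (\f.(\g.(\h.((f h) g)))))
Step 3: ((\g.(\h.(((\a.a) h) g))) (\f.(\g.(\h.((f h) g)))))
Step 4: (\h.(((\a.a) h) (\f.(\g.(\h.((f h) g))))))
Step 5: (\h.(h (\f.(\g.(\h.((f h) g))))))

Answer: (\h.(h (\f.(\g.(\h.((f h) g))))))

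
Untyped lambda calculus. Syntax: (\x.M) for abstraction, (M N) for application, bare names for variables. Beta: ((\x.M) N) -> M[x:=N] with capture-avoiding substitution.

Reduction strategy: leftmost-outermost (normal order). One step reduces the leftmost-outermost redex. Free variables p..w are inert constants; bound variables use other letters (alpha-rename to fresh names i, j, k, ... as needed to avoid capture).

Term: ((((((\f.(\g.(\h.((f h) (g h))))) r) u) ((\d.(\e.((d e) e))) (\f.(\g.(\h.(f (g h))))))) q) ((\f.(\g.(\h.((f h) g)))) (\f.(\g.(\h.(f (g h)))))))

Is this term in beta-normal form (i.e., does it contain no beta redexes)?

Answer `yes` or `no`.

Term: ((((((\f.(\g.(\h.((f h) (g h))))) r) u) ((\d.(\e.((d e) e))) (\f.(\g.(\h.(f (g h))))))) q) ((\f.(\g.(\h.((f h) g)))) (\f.(\g.(\h.(f (g h)))))))
Found 3 beta redex(es).

Answer: no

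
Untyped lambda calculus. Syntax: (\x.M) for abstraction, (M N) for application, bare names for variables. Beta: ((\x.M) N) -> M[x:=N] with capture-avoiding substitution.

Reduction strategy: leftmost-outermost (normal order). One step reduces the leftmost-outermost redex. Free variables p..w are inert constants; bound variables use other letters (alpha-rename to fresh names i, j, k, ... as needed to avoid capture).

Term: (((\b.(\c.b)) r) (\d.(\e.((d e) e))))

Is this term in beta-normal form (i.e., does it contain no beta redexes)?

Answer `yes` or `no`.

Term: (((\b.(\c.b)) r) (\d.(\e.((d e) e))))
Found 1 beta redex(es).

Answer: no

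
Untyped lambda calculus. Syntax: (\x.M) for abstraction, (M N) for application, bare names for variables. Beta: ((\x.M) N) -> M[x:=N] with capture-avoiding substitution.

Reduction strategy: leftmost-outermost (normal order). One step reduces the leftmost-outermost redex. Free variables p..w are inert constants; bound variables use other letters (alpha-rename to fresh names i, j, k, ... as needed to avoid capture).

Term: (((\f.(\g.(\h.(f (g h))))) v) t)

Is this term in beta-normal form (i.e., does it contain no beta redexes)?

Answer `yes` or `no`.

Answer: no

Derivation:
Term: (((\f.(\g.(\h.(f (g h))))) v) t)
Found 1 beta redex(es).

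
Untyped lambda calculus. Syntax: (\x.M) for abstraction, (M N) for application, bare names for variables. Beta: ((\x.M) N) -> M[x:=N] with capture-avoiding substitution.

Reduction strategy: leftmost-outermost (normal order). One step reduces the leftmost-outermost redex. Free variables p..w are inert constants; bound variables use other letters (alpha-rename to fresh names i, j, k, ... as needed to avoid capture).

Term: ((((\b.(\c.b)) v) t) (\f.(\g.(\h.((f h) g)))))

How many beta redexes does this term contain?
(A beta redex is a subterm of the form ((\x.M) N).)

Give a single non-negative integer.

Answer: 1

Derivation:
Term: ((((\b.(\c.b)) v) t) (\f.(\g.(\h.((f h) g)))))
  Redex: ((\b.(\c.b)) v)
Total redexes: 1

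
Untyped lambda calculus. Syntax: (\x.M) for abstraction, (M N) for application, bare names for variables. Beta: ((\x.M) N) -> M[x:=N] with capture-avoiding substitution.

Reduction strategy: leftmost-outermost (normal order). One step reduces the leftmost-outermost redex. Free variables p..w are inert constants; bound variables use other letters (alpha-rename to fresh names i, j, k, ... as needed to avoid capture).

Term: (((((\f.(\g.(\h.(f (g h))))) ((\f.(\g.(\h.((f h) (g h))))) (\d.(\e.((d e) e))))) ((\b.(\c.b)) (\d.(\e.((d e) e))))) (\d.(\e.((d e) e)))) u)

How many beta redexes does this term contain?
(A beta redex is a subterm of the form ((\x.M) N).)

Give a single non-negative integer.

Answer: 3

Derivation:
Term: (((((\f.(\g.(\h.(f (g h))))) ((\f.(\g.(\h.((f h) (g h))))) (\d.(\e.((d e) e))))) ((\b.(\c.b)) (\d.(\e.((d e) e))))) (\d.(\e.((d e) e)))) u)
  Redex: ((\f.(\g.(\h.(f (g h))))) ((\f.(\g.(\h.((f h) (g h))))) (\d.(\e.((d e) e)))))
  Redex: ((\f.(\g.(\h.((f h) (g h))))) (\d.(\e.((d e) e))))
  Redex: ((\b.(\c.b)) (\d.(\e.((d e) e))))
Total redexes: 3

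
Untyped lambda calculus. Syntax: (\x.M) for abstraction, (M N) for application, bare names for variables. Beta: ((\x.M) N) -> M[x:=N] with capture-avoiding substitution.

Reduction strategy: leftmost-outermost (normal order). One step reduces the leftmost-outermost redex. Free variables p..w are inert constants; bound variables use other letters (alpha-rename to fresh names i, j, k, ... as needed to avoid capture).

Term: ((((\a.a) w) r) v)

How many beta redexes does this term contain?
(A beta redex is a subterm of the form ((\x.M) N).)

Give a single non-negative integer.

Answer: 1

Derivation:
Term: ((((\a.a) w) r) v)
  Redex: ((\a.a) w)
Total redexes: 1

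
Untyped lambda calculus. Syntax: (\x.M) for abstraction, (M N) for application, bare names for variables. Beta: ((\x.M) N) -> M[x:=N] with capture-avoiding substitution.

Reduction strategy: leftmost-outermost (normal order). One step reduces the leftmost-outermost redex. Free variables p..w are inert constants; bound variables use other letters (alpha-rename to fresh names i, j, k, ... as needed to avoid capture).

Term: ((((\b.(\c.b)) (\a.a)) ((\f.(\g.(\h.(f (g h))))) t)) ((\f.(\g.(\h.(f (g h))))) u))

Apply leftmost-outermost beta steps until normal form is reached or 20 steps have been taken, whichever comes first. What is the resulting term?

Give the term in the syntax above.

Answer: (\g.(\h.(u (g h))))

Derivation:
Step 0: ((((\b.(\c.b)) (\a.a)) ((\f.(\g.(\h.(f (g h))))) t)) ((\f.(\g.(\h.(f (g h))))) u))
Step 1: (((\c.(\a.a)) ((\f.(\g.(\h.(f (g h))))) t)) ((\f.(\g.(\h.(f (g h))))) u))
Step 2: ((\a.a) ((\f.(\g.(\h.(f (g h))))) u))
Step 3: ((\f.(\g.(\h.(f (g h))))) u)
Step 4: (\g.(\h.(u (g h))))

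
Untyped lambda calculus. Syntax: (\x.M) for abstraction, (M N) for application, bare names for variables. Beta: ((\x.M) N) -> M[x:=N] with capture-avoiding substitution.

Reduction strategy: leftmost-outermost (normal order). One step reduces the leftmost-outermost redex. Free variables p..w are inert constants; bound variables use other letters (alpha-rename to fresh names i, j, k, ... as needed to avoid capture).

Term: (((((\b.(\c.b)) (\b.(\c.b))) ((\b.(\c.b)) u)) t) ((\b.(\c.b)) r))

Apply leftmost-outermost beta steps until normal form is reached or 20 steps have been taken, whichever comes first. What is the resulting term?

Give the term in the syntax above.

Step 0: (((((\b.(\c.b)) (\b.(\c.b))) ((\b.(\c.b)) u)) t) ((\b.(\c.b)) r))
Step 1: ((((\c.(\b.(\c.b))) ((\b.(\c.b)) u)) t) ((\b.(\c.b)) r))
Step 2: (((\b.(\c.b)) t) ((\b.(\c.b)) r))
Step 3: ((\c.t) ((\b.(\c.b)) r))
Step 4: t

Answer: t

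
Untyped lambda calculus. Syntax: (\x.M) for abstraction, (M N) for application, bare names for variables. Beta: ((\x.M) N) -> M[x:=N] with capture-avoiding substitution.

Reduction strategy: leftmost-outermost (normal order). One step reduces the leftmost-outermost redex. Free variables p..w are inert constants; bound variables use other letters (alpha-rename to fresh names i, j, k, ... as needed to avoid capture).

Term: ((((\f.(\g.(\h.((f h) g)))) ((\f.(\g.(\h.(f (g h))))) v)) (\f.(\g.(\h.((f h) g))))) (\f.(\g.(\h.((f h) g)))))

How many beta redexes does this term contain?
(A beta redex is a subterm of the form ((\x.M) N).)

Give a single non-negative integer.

Term: ((((\f.(\g.(\h.((f h) g)))) ((\f.(\g.(\h.(f (g h))))) v)) (\f.(\g.(\h.((f h) g))))) (\f.(\g.(\h.((f h) g)))))
  Redex: ((\f.(\g.(\h.((f h) g)))) ((\f.(\g.(\h.(f (g h))))) v))
  Redex: ((\f.(\g.(\h.(f (g h))))) v)
Total redexes: 2

Answer: 2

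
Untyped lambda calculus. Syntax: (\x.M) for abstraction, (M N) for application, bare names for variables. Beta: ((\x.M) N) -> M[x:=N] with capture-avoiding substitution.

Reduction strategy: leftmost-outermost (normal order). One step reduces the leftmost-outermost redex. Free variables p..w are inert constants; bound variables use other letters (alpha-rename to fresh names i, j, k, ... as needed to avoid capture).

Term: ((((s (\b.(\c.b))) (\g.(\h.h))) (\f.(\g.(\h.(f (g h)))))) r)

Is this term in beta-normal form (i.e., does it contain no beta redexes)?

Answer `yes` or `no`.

Term: ((((s (\b.(\c.b))) (\g.(\h.h))) (\f.(\g.(\h.(f (g h)))))) r)
No beta redexes found.

Answer: yes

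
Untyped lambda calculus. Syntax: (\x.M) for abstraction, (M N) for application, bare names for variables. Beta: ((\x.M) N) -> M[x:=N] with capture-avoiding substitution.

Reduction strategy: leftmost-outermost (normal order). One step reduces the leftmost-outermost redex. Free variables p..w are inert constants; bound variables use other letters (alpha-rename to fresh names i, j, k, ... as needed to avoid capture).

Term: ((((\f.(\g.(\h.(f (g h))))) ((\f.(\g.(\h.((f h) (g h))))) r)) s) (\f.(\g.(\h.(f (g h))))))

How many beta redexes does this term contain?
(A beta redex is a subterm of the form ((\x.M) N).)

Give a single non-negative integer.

Answer: 2

Derivation:
Term: ((((\f.(\g.(\h.(f (g h))))) ((\f.(\g.(\h.((f h) (g h))))) r)) s) (\f.(\g.(\h.(f (g h))))))
  Redex: ((\f.(\g.(\h.(f (g h))))) ((\f.(\g.(\h.((f h) (g h))))) r))
  Redex: ((\f.(\g.(\h.((f h) (g h))))) r)
Total redexes: 2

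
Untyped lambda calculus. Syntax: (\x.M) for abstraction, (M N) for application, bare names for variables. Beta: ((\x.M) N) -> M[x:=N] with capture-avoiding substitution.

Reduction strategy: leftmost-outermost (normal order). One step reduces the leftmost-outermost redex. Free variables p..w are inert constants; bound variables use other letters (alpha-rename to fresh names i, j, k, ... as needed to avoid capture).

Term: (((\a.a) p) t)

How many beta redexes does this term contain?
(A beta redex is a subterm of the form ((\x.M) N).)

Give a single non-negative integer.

Answer: 1

Derivation:
Term: (((\a.a) p) t)
  Redex: ((\a.a) p)
Total redexes: 1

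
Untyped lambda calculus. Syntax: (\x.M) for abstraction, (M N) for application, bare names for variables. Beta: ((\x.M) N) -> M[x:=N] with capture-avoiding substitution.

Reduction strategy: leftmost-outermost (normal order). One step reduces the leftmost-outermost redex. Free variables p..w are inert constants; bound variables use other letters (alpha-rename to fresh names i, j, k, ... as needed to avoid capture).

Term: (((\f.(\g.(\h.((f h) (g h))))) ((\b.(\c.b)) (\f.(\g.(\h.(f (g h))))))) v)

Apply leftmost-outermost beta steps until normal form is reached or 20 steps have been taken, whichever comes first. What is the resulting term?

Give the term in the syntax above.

Step 0: (((\f.(\g.(\h.((f h) (g h))))) ((\b.(\c.b)) (\f.(\g.(\h.(f (g h))))))) v)
Step 1: ((\g.(\h.((((\b.(\c.b)) (\f.(\g.(\h.(f (g h)))))) h) (g h)))) v)
Step 2: (\h.((((\b.(\c.b)) (\f.(\g.(\h.(f (g h)))))) h) (v h)))
Step 3: (\h.(((\c.(\f.(\g.(\h.(f (g h)))))) h) (v h)))
Step 4: (\h.((\f.(\g.(\h.(f (g h))))) (v h)))
Step 5: (\h.(\g.(\i.((v h) (g i)))))

Answer: (\h.(\g.(\i.((v h) (g i)))))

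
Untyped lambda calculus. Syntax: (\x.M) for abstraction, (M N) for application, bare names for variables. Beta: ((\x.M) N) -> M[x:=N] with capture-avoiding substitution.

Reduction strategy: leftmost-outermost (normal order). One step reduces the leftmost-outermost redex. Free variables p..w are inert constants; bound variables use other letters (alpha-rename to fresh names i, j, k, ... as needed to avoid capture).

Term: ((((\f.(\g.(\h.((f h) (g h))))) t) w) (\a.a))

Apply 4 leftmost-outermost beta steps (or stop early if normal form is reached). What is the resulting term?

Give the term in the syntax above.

Step 0: ((((\f.(\g.(\h.((f h) (g h))))) t) w) (\a.a))
Step 1: (((\g.(\h.((t h) (g h)))) w) (\a.a))
Step 2: ((\h.((t h) (w h))) (\a.a))
Step 3: ((t (\a.a)) (w (\a.a)))
Step 4: (normal form reached)

Answer: ((t (\a.a)) (w (\a.a)))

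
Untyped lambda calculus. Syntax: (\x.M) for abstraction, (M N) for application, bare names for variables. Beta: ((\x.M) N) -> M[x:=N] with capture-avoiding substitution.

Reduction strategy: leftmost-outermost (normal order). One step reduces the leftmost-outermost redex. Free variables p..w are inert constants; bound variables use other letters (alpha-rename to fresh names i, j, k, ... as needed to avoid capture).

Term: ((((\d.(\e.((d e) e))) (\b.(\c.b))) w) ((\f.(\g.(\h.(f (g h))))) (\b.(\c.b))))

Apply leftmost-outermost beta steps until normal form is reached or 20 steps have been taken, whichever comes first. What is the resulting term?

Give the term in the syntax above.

Answer: (w (\g.(\h.(\c.(g h)))))

Derivation:
Step 0: ((((\d.(\e.((d e) e))) (\b.(\c.b))) w) ((\f.(\g.(\h.(f (g h))))) (\b.(\c.b))))
Step 1: (((\e.(((\b.(\c.b)) e) e)) w) ((\f.(\g.(\h.(f (g h))))) (\b.(\c.b))))
Step 2: ((((\b.(\c.b)) w) w) ((\f.(\g.(\h.(f (g h))))) (\b.(\c.b))))
Step 3: (((\c.w) w) ((\f.(\g.(\h.(f (g h))))) (\b.(\c.b))))
Step 4: (w ((\f.(\g.(\h.(f (g h))))) (\b.(\c.b))))
Step 5: (w (\g.(\h.((\b.(\c.b)) (g h)))))
Step 6: (w (\g.(\h.(\c.(g h)))))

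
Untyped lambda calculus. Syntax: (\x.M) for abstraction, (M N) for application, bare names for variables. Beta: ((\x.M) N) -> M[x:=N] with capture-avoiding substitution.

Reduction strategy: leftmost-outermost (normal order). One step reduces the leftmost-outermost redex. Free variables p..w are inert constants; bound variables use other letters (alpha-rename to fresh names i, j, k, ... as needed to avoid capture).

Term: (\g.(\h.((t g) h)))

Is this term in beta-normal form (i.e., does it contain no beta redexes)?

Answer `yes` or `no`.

Term: (\g.(\h.((t g) h)))
No beta redexes found.

Answer: yes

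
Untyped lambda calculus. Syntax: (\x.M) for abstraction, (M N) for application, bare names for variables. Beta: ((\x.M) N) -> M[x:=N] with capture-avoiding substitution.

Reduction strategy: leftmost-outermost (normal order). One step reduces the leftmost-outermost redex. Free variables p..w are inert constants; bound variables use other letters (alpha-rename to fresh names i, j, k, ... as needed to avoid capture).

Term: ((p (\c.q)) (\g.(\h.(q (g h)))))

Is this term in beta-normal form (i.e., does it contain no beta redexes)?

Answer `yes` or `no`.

Answer: yes

Derivation:
Term: ((p (\c.q)) (\g.(\h.(q (g h)))))
No beta redexes found.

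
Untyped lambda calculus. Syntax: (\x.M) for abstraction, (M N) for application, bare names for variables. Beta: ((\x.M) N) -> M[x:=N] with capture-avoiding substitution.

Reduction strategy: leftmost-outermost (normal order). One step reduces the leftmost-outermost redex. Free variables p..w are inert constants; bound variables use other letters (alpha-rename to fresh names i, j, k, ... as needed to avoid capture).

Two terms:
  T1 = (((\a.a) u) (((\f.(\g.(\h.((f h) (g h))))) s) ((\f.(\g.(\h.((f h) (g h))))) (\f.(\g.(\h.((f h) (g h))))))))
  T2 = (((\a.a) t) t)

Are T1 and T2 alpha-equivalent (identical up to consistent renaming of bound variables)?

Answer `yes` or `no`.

Answer: no

Derivation:
Term 1: (((\a.a) u) (((\f.(\g.(\h.((f h) (g h))))) s) ((\f.(\g.(\h.((f h) (g h))))) (\f.(\g.(\h.((f h) (g h))))))))
Term 2: (((\a.a) t) t)
Alpha-equivalence: compare structure up to binder renaming.
Result: False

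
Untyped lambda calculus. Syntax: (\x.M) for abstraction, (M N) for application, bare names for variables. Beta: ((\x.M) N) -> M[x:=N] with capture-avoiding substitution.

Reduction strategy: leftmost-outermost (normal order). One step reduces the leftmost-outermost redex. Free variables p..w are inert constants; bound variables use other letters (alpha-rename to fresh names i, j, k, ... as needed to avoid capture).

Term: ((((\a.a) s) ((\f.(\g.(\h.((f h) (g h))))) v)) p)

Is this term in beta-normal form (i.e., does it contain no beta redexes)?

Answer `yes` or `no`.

Term: ((((\a.a) s) ((\f.(\g.(\h.((f h) (g h))))) v)) p)
Found 2 beta redex(es).

Answer: no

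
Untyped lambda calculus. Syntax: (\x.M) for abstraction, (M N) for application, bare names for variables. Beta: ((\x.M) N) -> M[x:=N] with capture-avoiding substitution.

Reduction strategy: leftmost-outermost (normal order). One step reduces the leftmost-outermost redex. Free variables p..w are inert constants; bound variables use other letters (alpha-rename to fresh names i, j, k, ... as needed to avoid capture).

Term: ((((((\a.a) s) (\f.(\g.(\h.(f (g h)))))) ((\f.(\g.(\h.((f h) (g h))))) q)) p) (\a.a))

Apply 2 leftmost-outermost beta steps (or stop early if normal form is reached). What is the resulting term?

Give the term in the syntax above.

Answer: ((((s (\f.(\g.(\h.(f (g h)))))) (\g.(\h.((q h) (g h))))) p) (\a.a))

Derivation:
Step 0: ((((((\a.a) s) (\f.(\g.(\h.(f (g h)))))) ((\f.(\g.(\h.((f h) (g h))))) q)) p) (\a.a))
Step 1: ((((s (\f.(\g.(\h.(f (g h)))))) ((\f.(\g.(\h.((f h) (g h))))) q)) p) (\a.a))
Step 2: ((((s (\f.(\g.(\h.(f (g h)))))) (\g.(\h.((q h) (g h))))) p) (\a.a))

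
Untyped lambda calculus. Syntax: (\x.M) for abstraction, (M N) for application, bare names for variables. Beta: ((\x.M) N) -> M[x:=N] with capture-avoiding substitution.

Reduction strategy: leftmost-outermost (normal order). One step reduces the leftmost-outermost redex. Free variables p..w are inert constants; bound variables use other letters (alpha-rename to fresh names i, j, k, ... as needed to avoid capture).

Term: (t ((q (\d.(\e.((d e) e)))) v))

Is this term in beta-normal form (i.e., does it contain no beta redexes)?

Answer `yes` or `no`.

Answer: yes

Derivation:
Term: (t ((q (\d.(\e.((d e) e)))) v))
No beta redexes found.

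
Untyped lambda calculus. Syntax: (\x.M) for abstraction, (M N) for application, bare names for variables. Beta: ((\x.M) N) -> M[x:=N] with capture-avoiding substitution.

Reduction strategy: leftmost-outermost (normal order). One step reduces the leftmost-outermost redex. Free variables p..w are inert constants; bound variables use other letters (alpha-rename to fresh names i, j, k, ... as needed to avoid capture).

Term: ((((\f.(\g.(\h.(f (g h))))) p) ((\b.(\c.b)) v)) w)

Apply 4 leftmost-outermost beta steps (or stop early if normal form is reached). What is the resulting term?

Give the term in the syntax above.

Step 0: ((((\f.(\g.(\h.(f (g h))))) p) ((\b.(\c.b)) v)) w)
Step 1: (((\g.(\h.(p (g h)))) ((\b.(\c.b)) v)) w)
Step 2: ((\h.(p (((\b.(\c.b)) v) h))) w)
Step 3: (p (((\b.(\c.b)) v) w))
Step 4: (p ((\c.v) w))

Answer: (p ((\c.v) w))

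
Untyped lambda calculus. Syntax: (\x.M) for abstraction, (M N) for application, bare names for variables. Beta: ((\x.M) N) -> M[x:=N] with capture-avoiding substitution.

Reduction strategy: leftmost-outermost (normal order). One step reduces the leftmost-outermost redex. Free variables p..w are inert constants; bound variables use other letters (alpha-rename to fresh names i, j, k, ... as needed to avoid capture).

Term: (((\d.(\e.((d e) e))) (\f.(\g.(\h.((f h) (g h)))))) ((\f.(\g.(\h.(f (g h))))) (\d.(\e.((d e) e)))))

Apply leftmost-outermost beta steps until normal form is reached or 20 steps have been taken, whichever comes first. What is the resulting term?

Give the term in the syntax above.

Step 0: (((\d.(\e.((d e) e))) (\f.(\g.(\h.((f h) (g h)))))) ((\f.(\g.(\h.(f (g h))))) (\d.(\e.((d e) e)))))
Step 1: ((\e.(((\f.(\g.(\h.((f h) (g h))))) e) e)) ((\f.(\g.(\h.(f (g h))))) (\d.(\e.((d e) e)))))
Step 2: (((\f.(\g.(\h.((f h) (g h))))) ((\f.(\g.(\h.(f (g h))))) (\d.(\e.((d e) e))))) ((\f.(\g.(\h.(f (g h))))) (\d.(\e.((d e) e)))))
Step 3: ((\g.(\h.((((\f.(\g.(\h.(f (g h))))) (\d.(\e.((d e) e)))) h) (g h)))) ((\f.(\g.(\h.(f (g h))))) (\d.(\e.((d e) e)))))
Step 4: (\h.((((\f.(\g.(\h.(f (g h))))) (\d.(\e.((d e) e)))) h) (((\f.(\g.(\h.(f (g h))))) (\d.(\e.((d e) e)))) h)))
Step 5: (\h.(((\g.(\h.((\d.(\e.((d e) e))) (g h)))) h) (((\f.(\g.(\h.(f (g h))))) (\d.(\e.((d e) e)))) h)))
Step 6: (\h.((\i.((\d.(\e.((d e) e))) (h i))) (((\f.(\g.(\h.(f (g h))))) (\d.(\e.((d e) e)))) h)))
Step 7: (\h.((\d.(\e.((d e) e))) (h (((\f.(\g.(\h.(f (g h))))) (\d.(\e.((d e) e)))) h))))
Step 8: (\h.(\e.(((h (((\f.(\g.(\h.(f (g h))))) (\d.(\e.((d e) e)))) h)) e) e)))
Step 9: (\h.(\e.(((h ((\g.(\h.((\d.(\e.((d e) e))) (g h)))) h)) e) e)))
Step 10: (\h.(\e.(((h (\i.((\d.(\e.((d e) e))) (h i)))) e) e)))
Step 11: (\h.(\e.(((h (\i.(\e.(((h i) e) e)))) e) e)))

Answer: (\h.(\e.(((h (\i.(\e.(((h i) e) e)))) e) e)))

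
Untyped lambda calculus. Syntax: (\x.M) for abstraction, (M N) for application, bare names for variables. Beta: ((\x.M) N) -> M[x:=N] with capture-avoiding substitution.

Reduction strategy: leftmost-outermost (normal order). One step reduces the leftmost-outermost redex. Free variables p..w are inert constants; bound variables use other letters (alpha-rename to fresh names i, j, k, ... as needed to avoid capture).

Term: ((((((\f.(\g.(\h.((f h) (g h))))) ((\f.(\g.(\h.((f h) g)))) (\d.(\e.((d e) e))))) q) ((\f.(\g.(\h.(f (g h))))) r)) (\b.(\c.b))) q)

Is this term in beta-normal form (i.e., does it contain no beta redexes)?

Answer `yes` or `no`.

Term: ((((((\f.(\g.(\h.((f h) (g h))))) ((\f.(\g.(\h.((f h) g)))) (\d.(\e.((d e) e))))) q) ((\f.(\g.(\h.(f (g h))))) r)) (\b.(\c.b))) q)
Found 3 beta redex(es).

Answer: no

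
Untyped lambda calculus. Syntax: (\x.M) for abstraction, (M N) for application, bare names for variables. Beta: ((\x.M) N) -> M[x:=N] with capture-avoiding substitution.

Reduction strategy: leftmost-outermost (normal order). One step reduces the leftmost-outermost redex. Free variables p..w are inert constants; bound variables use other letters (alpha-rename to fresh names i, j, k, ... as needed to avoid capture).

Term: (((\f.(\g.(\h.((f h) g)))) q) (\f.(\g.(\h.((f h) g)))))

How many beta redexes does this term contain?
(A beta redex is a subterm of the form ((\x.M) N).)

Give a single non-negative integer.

Answer: 1

Derivation:
Term: (((\f.(\g.(\h.((f h) g)))) q) (\f.(\g.(\h.((f h) g)))))
  Redex: ((\f.(\g.(\h.((f h) g)))) q)
Total redexes: 1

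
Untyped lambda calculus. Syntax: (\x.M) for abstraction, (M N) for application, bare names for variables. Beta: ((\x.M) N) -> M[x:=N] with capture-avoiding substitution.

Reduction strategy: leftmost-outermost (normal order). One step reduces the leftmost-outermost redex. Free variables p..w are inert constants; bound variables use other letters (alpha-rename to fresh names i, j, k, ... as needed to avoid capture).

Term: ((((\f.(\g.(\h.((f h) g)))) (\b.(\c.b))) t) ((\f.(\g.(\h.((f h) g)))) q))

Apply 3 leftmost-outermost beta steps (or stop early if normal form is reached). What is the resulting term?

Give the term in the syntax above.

Step 0: ((((\f.(\g.(\h.((f h) g)))) (\b.(\c.b))) t) ((\f.(\g.(\h.((f h) g)))) q))
Step 1: (((\g.(\h.(((\b.(\c.b)) h) g))) t) ((\f.(\g.(\h.((f h) g)))) q))
Step 2: ((\h.(((\b.(\c.b)) h) t)) ((\f.(\g.(\h.((f h) g)))) q))
Step 3: (((\b.(\c.b)) ((\f.(\g.(\h.((f h) g)))) q)) t)

Answer: (((\b.(\c.b)) ((\f.(\g.(\h.((f h) g)))) q)) t)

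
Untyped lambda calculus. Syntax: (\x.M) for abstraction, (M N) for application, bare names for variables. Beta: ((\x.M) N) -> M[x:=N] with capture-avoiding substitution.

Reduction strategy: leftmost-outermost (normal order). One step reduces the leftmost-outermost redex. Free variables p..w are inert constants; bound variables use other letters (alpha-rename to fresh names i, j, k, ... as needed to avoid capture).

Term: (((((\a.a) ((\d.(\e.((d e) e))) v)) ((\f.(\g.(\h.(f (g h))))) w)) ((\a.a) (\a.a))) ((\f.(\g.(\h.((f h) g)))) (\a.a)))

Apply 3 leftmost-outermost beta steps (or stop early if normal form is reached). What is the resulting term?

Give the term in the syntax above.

Answer: ((((v ((\f.(\g.(\h.(f (g h))))) w)) ((\f.(\g.(\h.(f (g h))))) w)) ((\a.a) (\a.a))) ((\f.(\g.(\h.((f h) g)))) (\a.a)))

Derivation:
Step 0: (((((\a.a) ((\d.(\e.((d e) e))) v)) ((\f.(\g.(\h.(f (g h))))) w)) ((\a.a) (\a.a))) ((\f.(\g.(\h.((f h) g)))) (\a.a)))
Step 1: (((((\d.(\e.((d e) e))) v) ((\f.(\g.(\h.(f (g h))))) w)) ((\a.a) (\a.a))) ((\f.(\g.(\h.((f h) g)))) (\a.a)))
Step 2: ((((\e.((v e) e)) ((\f.(\g.(\h.(f (g h))))) w)) ((\a.a) (\a.a))) ((\f.(\g.(\h.((f h) g)))) (\a.a)))
Step 3: ((((v ((\f.(\g.(\h.(f (g h))))) w)) ((\f.(\g.(\h.(f (g h))))) w)) ((\a.a) (\a.a))) ((\f.(\g.(\h.((f h) g)))) (\a.a)))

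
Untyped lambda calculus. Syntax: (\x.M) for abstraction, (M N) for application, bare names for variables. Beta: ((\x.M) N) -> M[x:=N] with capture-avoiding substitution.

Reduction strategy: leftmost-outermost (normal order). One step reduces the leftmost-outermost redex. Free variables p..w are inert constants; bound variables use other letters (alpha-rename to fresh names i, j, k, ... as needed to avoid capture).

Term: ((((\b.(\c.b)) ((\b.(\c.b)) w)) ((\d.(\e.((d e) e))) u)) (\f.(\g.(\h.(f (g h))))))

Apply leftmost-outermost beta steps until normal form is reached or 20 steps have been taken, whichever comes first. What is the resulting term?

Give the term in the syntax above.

Answer: w

Derivation:
Step 0: ((((\b.(\c.b)) ((\b.(\c.b)) w)) ((\d.(\e.((d e) e))) u)) (\f.(\g.(\h.(f (g h))))))
Step 1: (((\c.((\b.(\c.b)) w)) ((\d.(\e.((d e) e))) u)) (\f.(\g.(\h.(f (g h))))))
Step 2: (((\b.(\c.b)) w) (\f.(\g.(\h.(f (g h))))))
Step 3: ((\c.w) (\f.(\g.(\h.(f (g h))))))
Step 4: w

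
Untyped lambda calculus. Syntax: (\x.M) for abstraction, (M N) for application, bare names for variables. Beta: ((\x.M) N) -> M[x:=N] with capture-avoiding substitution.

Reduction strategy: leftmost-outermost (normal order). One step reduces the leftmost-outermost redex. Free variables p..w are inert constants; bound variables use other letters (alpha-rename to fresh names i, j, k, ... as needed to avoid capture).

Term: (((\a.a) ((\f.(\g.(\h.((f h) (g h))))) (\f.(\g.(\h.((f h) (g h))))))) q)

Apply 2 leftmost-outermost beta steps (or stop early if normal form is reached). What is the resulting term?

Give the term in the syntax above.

Step 0: (((\a.a) ((\f.(\g.(\h.((f h) (g h))))) (\f.(\g.(\h.((f h) (g h))))))) q)
Step 1: (((\f.(\g.(\h.((f h) (g h))))) (\f.(\g.(\h.((f h) (g h)))))) q)
Step 2: ((\g.(\h.(((\f.(\g.(\h.((f h) (g h))))) h) (g h)))) q)

Answer: ((\g.(\h.(((\f.(\g.(\h.((f h) (g h))))) h) (g h)))) q)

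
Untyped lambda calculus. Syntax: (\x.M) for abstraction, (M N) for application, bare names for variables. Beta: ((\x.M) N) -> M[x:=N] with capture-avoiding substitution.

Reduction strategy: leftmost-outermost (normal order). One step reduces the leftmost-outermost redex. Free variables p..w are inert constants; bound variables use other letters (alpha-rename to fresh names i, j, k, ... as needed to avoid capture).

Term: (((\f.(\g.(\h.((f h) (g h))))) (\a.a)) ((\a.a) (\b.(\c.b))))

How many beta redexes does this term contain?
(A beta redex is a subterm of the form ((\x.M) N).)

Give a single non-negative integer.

Term: (((\f.(\g.(\h.((f h) (g h))))) (\a.a)) ((\a.a) (\b.(\c.b))))
  Redex: ((\f.(\g.(\h.((f h) (g h))))) (\a.a))
  Redex: ((\a.a) (\b.(\c.b)))
Total redexes: 2

Answer: 2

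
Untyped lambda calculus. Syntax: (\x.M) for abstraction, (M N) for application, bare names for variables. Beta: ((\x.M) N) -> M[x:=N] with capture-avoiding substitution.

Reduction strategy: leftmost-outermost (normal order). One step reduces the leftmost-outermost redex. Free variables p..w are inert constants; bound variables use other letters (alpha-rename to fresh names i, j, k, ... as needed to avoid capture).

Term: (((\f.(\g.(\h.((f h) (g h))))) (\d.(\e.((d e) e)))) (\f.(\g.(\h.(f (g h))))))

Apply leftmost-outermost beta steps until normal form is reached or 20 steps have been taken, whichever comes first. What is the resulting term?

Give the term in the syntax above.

Step 0: (((\f.(\g.(\h.((f h) (g h))))) (\d.(\e.((d e) e)))) (\f.(\g.(\h.(f (g h))))))
Step 1: ((\g.(\h.(((\d.(\e.((d e) e))) h) (g h)))) (\f.(\g.(\h.(f (g h))))))
Step 2: (\h.(((\d.(\e.((d e) e))) h) ((\f.(\g.(\h.(f (g h))))) h)))
Step 3: (\h.((\e.((h e) e)) ((\f.(\g.(\h.(f (g h))))) h)))
Step 4: (\h.((h ((\f.(\g.(\h.(f (g h))))) h)) ((\f.(\g.(\h.(f (g h))))) h)))
Step 5: (\h.((h (\g.(\i.(h (g i))))) ((\f.(\g.(\h.(f (g h))))) h)))
Step 6: (\h.((h (\g.(\i.(h (g i))))) (\g.(\i.(h (g i))))))

Answer: (\h.((h (\g.(\i.(h (g i))))) (\g.(\i.(h (g i))))))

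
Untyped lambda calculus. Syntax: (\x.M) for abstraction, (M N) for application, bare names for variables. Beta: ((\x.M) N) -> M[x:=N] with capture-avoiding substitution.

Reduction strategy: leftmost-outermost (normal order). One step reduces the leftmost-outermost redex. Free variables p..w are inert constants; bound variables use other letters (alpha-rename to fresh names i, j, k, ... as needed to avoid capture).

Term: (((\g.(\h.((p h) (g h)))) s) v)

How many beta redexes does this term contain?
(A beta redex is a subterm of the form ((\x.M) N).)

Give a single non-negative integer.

Term: (((\g.(\h.((p h) (g h)))) s) v)
  Redex: ((\g.(\h.((p h) (g h)))) s)
Total redexes: 1

Answer: 1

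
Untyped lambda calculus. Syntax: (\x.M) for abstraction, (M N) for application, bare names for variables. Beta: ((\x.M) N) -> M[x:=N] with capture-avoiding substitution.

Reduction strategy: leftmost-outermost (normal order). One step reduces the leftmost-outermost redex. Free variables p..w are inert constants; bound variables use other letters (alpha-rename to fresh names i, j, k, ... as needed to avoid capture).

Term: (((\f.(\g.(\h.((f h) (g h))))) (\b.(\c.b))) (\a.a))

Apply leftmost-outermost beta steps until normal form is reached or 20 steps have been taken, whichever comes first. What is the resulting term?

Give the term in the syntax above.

Step 0: (((\f.(\g.(\h.((f h) (g h))))) (\b.(\c.b))) (\a.a))
Step 1: ((\g.(\h.(((\b.(\c.b)) h) (g h)))) (\a.a))
Step 2: (\h.(((\b.(\c.b)) h) ((\a.a) h)))
Step 3: (\h.((\c.h) ((\a.a) h)))
Step 4: (\h.h)

Answer: (\h.h)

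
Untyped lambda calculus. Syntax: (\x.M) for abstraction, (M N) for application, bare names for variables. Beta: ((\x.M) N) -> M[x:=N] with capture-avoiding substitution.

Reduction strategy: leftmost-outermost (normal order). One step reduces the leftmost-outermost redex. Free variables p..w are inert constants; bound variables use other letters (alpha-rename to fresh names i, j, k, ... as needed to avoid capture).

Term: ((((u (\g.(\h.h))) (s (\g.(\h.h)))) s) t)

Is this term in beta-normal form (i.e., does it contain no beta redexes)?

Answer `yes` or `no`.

Answer: yes

Derivation:
Term: ((((u (\g.(\h.h))) (s (\g.(\h.h)))) s) t)
No beta redexes found.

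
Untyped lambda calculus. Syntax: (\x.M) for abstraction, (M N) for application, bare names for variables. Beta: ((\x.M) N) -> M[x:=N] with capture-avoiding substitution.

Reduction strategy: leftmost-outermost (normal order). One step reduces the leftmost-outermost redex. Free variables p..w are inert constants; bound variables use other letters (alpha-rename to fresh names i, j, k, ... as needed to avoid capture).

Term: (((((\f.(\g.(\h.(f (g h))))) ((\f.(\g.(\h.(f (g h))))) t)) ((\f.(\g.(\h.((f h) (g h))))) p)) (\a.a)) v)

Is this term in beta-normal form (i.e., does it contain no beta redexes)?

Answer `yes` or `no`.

Answer: no

Derivation:
Term: (((((\f.(\g.(\h.(f (g h))))) ((\f.(\g.(\h.(f (g h))))) t)) ((\f.(\g.(\h.((f h) (g h))))) p)) (\a.a)) v)
Found 3 beta redex(es).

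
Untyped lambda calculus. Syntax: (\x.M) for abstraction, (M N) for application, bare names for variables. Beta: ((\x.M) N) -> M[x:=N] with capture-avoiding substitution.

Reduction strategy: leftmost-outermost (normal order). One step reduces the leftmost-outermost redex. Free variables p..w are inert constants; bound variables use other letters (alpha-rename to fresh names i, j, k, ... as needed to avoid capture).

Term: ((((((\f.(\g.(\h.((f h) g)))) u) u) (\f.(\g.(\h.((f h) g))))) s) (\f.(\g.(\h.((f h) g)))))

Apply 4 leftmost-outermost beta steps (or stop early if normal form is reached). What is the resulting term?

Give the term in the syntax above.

Answer: ((((u (\f.(\g.(\h.((f h) g))))) u) s) (\f.(\g.(\h.((f h) g)))))

Derivation:
Step 0: ((((((\f.(\g.(\h.((f h) g)))) u) u) (\f.(\g.(\h.((f h) g))))) s) (\f.(\g.(\h.((f h) g)))))
Step 1: (((((\g.(\h.((u h) g))) u) (\f.(\g.(\h.((f h) g))))) s) (\f.(\g.(\h.((f h) g)))))
Step 2: ((((\h.((u h) u)) (\f.(\g.(\h.((f h) g))))) s) (\f.(\g.(\h.((f h) g)))))
Step 3: ((((u (\f.(\g.(\h.((f h) g))))) u) s) (\f.(\g.(\h.((f h) g)))))
Step 4: (normal form reached)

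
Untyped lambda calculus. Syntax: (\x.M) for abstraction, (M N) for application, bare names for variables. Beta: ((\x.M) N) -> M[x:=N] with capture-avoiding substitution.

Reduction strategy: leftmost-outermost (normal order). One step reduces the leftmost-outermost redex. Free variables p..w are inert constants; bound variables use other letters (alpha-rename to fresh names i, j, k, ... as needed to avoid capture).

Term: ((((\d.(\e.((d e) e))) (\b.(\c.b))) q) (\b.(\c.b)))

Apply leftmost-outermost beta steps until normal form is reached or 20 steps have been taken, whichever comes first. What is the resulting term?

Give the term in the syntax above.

Answer: (q (\b.(\c.b)))

Derivation:
Step 0: ((((\d.(\e.((d e) e))) (\b.(\c.b))) q) (\b.(\c.b)))
Step 1: (((\e.(((\b.(\c.b)) e) e)) q) (\b.(\c.b)))
Step 2: ((((\b.(\c.b)) q) q) (\b.(\c.b)))
Step 3: (((\c.q) q) (\b.(\c.b)))
Step 4: (q (\b.(\c.b)))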